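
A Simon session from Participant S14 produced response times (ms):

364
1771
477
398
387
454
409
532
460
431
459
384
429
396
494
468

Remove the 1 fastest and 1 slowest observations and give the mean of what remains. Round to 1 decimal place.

441.3 ms

Sorted: 364, 384, 387, 396, 398, 409, 429, 431, 454, 459, 460, 468, 477, 494, 532, 1771
Drop lowest 1 (364) and highest 1 (1771)
Remaining (n=14): Σ = 6178, mean = 6178/14 = 441.286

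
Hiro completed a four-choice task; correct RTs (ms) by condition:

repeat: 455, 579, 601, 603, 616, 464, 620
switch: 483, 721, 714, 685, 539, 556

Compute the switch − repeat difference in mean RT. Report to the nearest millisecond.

54 ms

M(repeat) = 3938/7 = 562.571
M(switch) = 3698/6 = 616.333
Difference = 616.333 − 562.571 = 53.762 ms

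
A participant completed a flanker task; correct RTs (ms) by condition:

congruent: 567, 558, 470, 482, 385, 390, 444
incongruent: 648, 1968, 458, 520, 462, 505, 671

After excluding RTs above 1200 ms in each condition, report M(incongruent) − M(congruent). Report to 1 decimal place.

incongruent: exclude 1968
M(congruent) = 3296/7 = 470.857
M(incongruent) = 3264/6 = 544.000
Difference = 544.000 − 470.857 = 73.143 ms

73.1 ms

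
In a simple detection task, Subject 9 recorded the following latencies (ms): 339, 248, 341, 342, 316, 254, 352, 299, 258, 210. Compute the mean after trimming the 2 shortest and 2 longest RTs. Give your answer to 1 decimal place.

301.2 ms

Sorted: 210, 248, 254, 258, 299, 316, 339, 341, 342, 352
Drop lowest 2 (210, 248) and highest 2 (342, 352)
Remaining (n=6): Σ = 1807, mean = 1807/6 = 301.167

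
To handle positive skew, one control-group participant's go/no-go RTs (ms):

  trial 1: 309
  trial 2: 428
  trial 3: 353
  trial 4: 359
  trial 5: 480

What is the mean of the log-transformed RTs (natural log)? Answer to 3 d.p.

ln(RT): 5.7333, 6.0591, 5.8665, 5.8833, 6.1738
Σ ln(RT) = 29.7160
Mean = 29.7160/5 = 5.94321

5.943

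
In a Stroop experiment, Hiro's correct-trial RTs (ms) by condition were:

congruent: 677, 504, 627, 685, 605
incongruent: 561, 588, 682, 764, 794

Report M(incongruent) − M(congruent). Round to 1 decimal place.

58.2 ms

M(congruent) = 3098/5 = 619.600
M(incongruent) = 3389/5 = 677.800
Difference = 677.800 − 619.600 = 58.200 ms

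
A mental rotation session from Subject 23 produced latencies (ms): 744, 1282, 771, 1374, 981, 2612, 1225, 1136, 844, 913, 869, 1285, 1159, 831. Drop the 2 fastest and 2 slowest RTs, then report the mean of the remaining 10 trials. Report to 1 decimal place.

1052.5 ms

Sorted: 744, 771, 831, 844, 869, 913, 981, 1136, 1159, 1225, 1282, 1285, 1374, 2612
Drop lowest 2 (744, 771) and highest 2 (1374, 2612)
Remaining (n=10): Σ = 10525, mean = 10525/10 = 1052.500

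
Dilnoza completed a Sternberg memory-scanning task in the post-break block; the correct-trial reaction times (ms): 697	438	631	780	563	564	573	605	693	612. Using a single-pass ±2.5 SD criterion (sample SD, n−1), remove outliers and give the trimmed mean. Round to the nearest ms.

n = 10, ΣRT = 6156, M = 615.600
Σ(x−M)² = 78792.40; s = √(78792.40/9) = 93.567
Cutoffs: 615.600 ± 2.5·93.567 → [381.7, 849.5]
No RTs fall outside the cutoffs; all 10 retained. Mean = 6156/10 = 615.600

616 ms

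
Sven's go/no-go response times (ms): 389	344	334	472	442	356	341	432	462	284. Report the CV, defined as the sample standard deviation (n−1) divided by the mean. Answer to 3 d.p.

0.165

n = 10, Σ = 3856, M = 385.6000
Σ(x−M)² = 36228.400; s = √(36228.400/9) = 63.4459
CV = 63.4459 / 385.6000 = 0.16454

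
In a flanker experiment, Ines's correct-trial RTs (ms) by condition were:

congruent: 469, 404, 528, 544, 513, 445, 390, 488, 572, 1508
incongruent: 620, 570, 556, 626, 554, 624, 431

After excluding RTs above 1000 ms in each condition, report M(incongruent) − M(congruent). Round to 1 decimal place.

congruent: exclude 1508
M(congruent) = 4353/9 = 483.667
M(incongruent) = 3981/7 = 568.714
Difference = 568.714 − 483.667 = 85.048 ms

85.0 ms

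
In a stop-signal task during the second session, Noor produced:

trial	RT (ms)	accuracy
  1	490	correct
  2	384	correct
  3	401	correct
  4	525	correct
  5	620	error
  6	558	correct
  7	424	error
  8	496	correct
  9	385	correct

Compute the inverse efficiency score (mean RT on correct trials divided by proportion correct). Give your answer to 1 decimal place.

594.9 ms

Correct trials (n=7): 490, 384, 401, 525, 558, 496, 385
Mean correct RT = 3239/7 = 462.7143 ms
Proportion correct = 7/9
IES = 462.7143 / (7/9) = 594.918 ms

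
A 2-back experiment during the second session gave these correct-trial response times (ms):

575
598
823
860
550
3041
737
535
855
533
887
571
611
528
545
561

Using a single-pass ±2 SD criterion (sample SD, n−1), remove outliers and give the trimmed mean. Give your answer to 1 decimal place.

n = 16, ΣRT = 12810, M = 800.625
Σ(x−M)² = 5620501.75; s = √(5620501.75/15) = 612.128
Cutoffs: 800.625 ± 2·612.128 → [-423.6, 2024.9]
Outside: 3041 → excluded.
Retained (n=15): Σ = 9769, mean = 9769/15 = 651.267

651.3 ms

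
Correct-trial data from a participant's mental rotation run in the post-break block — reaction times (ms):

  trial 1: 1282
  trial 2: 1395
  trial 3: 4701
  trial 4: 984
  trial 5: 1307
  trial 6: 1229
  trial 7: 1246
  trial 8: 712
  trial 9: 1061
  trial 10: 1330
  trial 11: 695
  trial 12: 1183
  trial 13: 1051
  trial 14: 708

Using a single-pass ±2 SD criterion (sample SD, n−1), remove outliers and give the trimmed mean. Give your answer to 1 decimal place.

n = 14, ΣRT = 18884, M = 1348.857
Σ(x−M)² = 12846537.71; s = √(12846537.71/13) = 994.080
Cutoffs: 1348.857 ± 2·994.080 → [-639.3, 3337.0]
Outside: 4701 → excluded.
Retained (n=13): Σ = 14183, mean = 14183/13 = 1091.000

1091.0 ms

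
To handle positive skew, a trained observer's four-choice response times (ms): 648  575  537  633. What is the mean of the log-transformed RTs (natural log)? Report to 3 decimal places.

ln(RT): 6.4739, 6.3544, 6.2860, 6.4505
Σ ln(RT) = 25.5647
Mean = 25.5647/4 = 6.39118

6.391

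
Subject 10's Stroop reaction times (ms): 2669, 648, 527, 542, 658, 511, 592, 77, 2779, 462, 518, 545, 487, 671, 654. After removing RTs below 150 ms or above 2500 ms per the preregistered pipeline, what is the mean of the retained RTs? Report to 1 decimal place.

567.9 ms

Excluded: 77, 2669, 2779
Retained (n=12): Σ = 6815
Mean = 6815/12 = 567.9167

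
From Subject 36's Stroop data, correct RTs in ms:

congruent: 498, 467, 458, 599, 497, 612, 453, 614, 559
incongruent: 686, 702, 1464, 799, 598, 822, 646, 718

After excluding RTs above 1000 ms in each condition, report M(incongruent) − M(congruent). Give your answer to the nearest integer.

182 ms

incongruent: exclude 1464
M(congruent) = 4757/9 = 528.556
M(incongruent) = 4971/7 = 710.143
Difference = 710.143 − 528.556 = 181.587 ms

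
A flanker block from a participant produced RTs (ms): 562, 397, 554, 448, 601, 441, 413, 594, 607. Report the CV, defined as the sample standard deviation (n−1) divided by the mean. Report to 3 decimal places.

0.169

n = 9, Σ = 4617, M = 513.0000
Σ(x−M)² = 60088.000; s = √(60088.000/8) = 86.6660
CV = 86.6660 / 513.0000 = 0.16894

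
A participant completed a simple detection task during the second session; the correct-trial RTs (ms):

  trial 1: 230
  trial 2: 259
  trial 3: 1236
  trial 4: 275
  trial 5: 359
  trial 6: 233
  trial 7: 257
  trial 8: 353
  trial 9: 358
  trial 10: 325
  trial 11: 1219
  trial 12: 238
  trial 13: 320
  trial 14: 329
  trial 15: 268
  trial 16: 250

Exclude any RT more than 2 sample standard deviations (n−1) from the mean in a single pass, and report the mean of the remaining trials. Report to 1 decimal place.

289.6 ms

n = 16, ΣRT = 6509, M = 406.812
Σ(x−M)² = 1570546.44; s = √(1570546.44/15) = 323.579
Cutoffs: 406.812 ± 2·323.579 → [-240.3, 1054.0]
Outside: 1219, 1236 → excluded.
Retained (n=14): Σ = 4054, mean = 4054/14 = 289.571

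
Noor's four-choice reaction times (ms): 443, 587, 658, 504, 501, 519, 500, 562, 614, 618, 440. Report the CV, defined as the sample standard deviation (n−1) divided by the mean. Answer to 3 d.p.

0.134

n = 11, Σ = 5946, M = 540.5455
Σ(x−M)² = 52440.727; s = √(52440.727/10) = 72.4160
CV = 72.4160 / 540.5455 = 0.13397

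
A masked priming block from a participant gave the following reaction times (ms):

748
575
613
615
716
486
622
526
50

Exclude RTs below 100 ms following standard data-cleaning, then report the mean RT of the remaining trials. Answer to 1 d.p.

612.6 ms

Excluded: 50
Retained (n=8): Σ = 4901
Mean = 4901/8 = 612.6250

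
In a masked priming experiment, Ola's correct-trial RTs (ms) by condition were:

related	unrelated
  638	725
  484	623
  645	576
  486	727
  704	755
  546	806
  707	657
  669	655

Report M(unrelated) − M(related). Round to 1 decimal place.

80.6 ms

M(related) = 4879/8 = 609.875
M(unrelated) = 5524/8 = 690.500
Difference = 690.500 − 609.875 = 80.625 ms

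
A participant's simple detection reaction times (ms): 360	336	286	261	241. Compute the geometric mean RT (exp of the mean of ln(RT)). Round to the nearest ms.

293 ms

ln(RT): 5.8861, 5.8171, 5.6560, 5.5645, 5.4848
Mean ln(RT) = 28.4085/5 = 5.68170
Geometric mean = exp(5.68170) = 293.45 ms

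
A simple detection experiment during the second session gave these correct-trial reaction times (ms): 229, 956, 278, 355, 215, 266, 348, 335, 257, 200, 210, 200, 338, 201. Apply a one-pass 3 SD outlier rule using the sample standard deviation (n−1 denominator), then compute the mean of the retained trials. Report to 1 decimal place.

n = 14, ΣRT = 4388, M = 313.429
Σ(x−M)² = 489465.43; s = √(489465.43/13) = 194.039
Cutoffs: 313.429 ± 3·194.039 → [-268.7, 895.5]
Outside: 956 → excluded.
Retained (n=13): Σ = 3432, mean = 3432/13 = 264.000

264.0 ms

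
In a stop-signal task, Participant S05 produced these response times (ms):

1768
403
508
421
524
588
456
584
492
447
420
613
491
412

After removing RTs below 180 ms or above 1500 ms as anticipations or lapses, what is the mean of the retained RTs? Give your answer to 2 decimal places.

489.15 ms

Excluded: 1768
Retained (n=13): Σ = 6359
Mean = 6359/13 = 489.1538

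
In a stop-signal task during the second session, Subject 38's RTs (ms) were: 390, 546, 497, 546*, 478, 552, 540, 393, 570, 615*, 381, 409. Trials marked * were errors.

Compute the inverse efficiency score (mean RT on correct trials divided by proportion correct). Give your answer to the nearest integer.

571 ms

Correct trials (n=10): 390, 546, 497, 478, 552, 540, 393, 570, 381, 409
Mean correct RT = 4756/10 = 475.6000 ms
Proportion correct = 10/12
IES = 475.6000 / (10/12) = 570.720 ms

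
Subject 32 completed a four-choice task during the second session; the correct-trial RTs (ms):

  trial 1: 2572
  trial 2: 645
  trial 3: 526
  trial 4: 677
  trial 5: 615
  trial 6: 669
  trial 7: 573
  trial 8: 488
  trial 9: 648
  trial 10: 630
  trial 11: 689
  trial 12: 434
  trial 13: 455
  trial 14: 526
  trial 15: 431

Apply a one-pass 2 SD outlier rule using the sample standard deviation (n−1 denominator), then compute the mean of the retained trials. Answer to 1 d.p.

n = 15, ΣRT = 10578, M = 705.200
Σ(x−M)² = 3848210.40; s = √(3848210.40/14) = 524.283
Cutoffs: 705.200 ± 2·524.283 → [-343.4, 1753.8]
Outside: 2572 → excluded.
Retained (n=14): Σ = 8006, mean = 8006/14 = 571.857

571.9 ms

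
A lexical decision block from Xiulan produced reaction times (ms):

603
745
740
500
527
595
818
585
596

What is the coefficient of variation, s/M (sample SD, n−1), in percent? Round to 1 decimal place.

n = 9, Σ = 5709, M = 634.3333
Σ(x−M)² = 93144.000; s = √(93144.000/8) = 107.9027
CV = 107.9027 / 634.3333 = 0.17010 = 17.010%

17.0%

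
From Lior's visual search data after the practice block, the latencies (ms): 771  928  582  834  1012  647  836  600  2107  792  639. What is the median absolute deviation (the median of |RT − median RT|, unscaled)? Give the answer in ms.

145 ms

Sorted: 582, 600, 639, 647, 771, 792, 834, 836, 928, 1012, 2107 → median = 792
|x − 792|: 21, 136, 210, 42, 220, 145, 44, 192, 1315, 0, 153
Sorted deviations: 0, 21, 42, 44, 136, 145, 153, 192, 210, 220, 1315 → MAD = 145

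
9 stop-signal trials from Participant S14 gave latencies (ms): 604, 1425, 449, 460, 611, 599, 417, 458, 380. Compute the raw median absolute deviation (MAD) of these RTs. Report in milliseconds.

Sorted: 380, 417, 449, 458, 460, 599, 604, 611, 1425 → median = 460
|x − 460|: 144, 965, 11, 0, 151, 139, 43, 2, 80
Sorted deviations: 0, 2, 11, 43, 80, 139, 144, 151, 965 → MAD = 80

80 ms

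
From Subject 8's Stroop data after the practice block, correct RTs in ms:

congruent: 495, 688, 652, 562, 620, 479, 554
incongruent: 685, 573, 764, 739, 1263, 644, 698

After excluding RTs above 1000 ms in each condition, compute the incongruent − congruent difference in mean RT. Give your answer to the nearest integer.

105 ms

incongruent: exclude 1263
M(congruent) = 4050/7 = 578.571
M(incongruent) = 4103/6 = 683.833
Difference = 683.833 − 578.571 = 105.262 ms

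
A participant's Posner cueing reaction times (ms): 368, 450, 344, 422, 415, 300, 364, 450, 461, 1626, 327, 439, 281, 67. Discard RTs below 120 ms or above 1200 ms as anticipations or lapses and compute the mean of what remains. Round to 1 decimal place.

385.1 ms

Excluded: 67, 1626
Retained (n=12): Σ = 4621
Mean = 4621/12 = 385.0833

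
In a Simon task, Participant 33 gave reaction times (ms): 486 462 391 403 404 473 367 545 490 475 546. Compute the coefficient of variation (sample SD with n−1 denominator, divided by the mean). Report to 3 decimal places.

n = 11, Σ = 5042, M = 458.3636
Σ(x−M)² = 36360.545; s = √(36360.545/10) = 60.2997
CV = 60.2997 / 458.3636 = 0.13155

0.132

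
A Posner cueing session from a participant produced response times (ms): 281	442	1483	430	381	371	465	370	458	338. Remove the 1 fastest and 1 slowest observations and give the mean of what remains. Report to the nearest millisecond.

Sorted: 281, 338, 370, 371, 381, 430, 442, 458, 465, 1483
Drop lowest 1 (281) and highest 1 (1483)
Remaining (n=8): Σ = 3255, mean = 3255/8 = 406.875

407 ms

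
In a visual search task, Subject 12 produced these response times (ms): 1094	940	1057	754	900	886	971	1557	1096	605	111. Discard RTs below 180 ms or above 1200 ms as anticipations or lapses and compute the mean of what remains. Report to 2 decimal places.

922.56 ms

Excluded: 111, 1557
Retained (n=9): Σ = 8303
Mean = 8303/9 = 922.5556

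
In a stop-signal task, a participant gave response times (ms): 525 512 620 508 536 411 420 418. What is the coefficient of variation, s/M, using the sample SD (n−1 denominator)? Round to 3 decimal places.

n = 8, Σ = 3950, M = 493.7500
Σ(x−M)² = 37261.500; s = √(37261.500/7) = 72.9594
CV = 72.9594 / 493.7500 = 0.14777

0.148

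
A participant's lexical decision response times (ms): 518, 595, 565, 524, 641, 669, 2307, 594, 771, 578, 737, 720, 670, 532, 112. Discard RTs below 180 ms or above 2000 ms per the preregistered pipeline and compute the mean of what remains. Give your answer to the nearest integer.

Excluded: 112, 2307
Retained (n=13): Σ = 8114
Mean = 8114/13 = 624.1538

624 ms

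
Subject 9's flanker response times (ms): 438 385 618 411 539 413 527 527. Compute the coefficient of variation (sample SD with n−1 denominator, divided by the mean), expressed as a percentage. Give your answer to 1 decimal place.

17.0%

n = 8, Σ = 3858, M = 482.2500
Σ(x−M)² = 46941.500; s = √(46941.500/7) = 81.8897
CV = 81.8897 / 482.2500 = 0.16981 = 16.981%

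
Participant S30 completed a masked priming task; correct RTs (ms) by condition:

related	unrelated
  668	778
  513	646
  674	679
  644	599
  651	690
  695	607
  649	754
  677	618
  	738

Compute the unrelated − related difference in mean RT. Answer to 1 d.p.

32.4 ms

M(related) = 5171/8 = 646.375
M(unrelated) = 6109/9 = 678.778
Difference = 678.778 − 646.375 = 32.403 ms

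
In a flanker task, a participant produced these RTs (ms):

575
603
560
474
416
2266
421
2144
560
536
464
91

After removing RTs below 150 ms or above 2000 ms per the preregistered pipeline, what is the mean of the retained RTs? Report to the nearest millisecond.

Excluded: 91, 2144, 2266
Retained (n=9): Σ = 4609
Mean = 4609/9 = 512.1111

512 ms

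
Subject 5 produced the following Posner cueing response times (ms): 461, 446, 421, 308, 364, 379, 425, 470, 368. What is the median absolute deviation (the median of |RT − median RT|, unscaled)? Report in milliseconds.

42 ms

Sorted: 308, 364, 368, 379, 421, 425, 446, 461, 470 → median = 421
|x − 421|: 40, 25, 0, 113, 57, 42, 4, 49, 53
Sorted deviations: 0, 4, 25, 40, 42, 49, 53, 57, 113 → MAD = 42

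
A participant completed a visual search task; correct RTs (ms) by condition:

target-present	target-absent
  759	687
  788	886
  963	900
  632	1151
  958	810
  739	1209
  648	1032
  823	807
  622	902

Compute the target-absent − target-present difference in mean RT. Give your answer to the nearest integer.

M(target-present) = 6932/9 = 770.222
M(target-absent) = 8384/9 = 931.556
Difference = 931.556 − 770.222 = 161.333 ms

161 ms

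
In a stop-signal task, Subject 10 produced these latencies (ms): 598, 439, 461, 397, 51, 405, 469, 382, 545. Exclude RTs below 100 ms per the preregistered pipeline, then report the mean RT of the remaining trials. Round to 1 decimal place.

Excluded: 51
Retained (n=8): Σ = 3696
Mean = 3696/8 = 462.0000

462.0 ms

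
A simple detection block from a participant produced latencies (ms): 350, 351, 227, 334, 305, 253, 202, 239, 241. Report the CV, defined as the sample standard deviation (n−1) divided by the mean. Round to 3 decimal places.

n = 9, Σ = 2502, M = 278.0000
Σ(x−M)² = 26270.000; s = √(26270.000/8) = 57.3040
CV = 57.3040 / 278.0000 = 0.20613

0.206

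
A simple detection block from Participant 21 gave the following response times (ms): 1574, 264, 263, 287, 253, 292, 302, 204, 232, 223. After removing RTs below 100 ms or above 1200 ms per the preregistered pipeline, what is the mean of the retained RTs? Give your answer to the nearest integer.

258 ms

Excluded: 1574
Retained (n=9): Σ = 2320
Mean = 2320/9 = 257.7778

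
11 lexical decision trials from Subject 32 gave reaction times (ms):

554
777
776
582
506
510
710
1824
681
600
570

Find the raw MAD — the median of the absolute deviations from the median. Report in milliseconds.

Sorted: 506, 510, 554, 570, 582, 600, 681, 710, 776, 777, 1824 → median = 600
|x − 600|: 46, 177, 176, 18, 94, 90, 110, 1224, 81, 0, 30
Sorted deviations: 0, 18, 30, 46, 81, 90, 94, 110, 176, 177, 1224 → MAD = 90

90 ms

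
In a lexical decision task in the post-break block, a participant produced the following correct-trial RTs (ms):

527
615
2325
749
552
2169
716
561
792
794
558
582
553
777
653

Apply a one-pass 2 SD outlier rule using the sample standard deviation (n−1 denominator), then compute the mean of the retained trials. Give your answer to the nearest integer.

n = 15, ΣRT = 12923, M = 861.533
Σ(x−M)² = 4569361.73; s = √(4569361.73/14) = 571.299
Cutoffs: 861.533 ± 2·571.299 → [-281.1, 2004.1]
Outside: 2169, 2325 → excluded.
Retained (n=13): Σ = 8429, mean = 8429/13 = 648.385

648 ms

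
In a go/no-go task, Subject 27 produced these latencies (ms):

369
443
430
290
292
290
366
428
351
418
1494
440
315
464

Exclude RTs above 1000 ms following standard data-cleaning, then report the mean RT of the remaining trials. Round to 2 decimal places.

Excluded: 1494
Retained (n=13): Σ = 4896
Mean = 4896/13 = 376.6154

376.62 ms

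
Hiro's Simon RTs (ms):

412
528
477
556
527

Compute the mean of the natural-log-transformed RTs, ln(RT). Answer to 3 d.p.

ln(RT): 6.0210, 6.2691, 6.1675, 6.3208, 6.2672
Σ ln(RT) = 31.0456
Mean = 31.0456/5 = 6.20912

6.209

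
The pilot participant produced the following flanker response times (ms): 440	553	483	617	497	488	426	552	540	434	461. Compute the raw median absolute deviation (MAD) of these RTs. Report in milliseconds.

52 ms

Sorted: 426, 434, 440, 461, 483, 488, 497, 540, 552, 553, 617 → median = 488
|x − 488|: 48, 65, 5, 129, 9, 0, 62, 64, 52, 54, 27
Sorted deviations: 0, 5, 9, 27, 48, 52, 54, 62, 64, 65, 129 → MAD = 52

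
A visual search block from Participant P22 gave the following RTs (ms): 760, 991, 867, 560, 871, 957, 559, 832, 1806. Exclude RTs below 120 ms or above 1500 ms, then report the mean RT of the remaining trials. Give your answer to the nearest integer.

Excluded: 1806
Retained (n=8): Σ = 6397
Mean = 6397/8 = 799.6250

800 ms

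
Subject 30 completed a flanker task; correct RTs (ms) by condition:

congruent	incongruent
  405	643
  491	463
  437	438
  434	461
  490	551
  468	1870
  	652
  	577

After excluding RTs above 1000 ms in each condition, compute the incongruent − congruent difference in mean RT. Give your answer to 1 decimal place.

86.5 ms

incongruent: exclude 1870
M(congruent) = 2725/6 = 454.167
M(incongruent) = 3785/7 = 540.714
Difference = 540.714 − 454.167 = 86.548 ms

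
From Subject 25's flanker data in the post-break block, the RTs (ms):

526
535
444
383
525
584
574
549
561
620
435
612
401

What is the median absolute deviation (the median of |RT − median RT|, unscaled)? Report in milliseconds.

49 ms

Sorted: 383, 401, 435, 444, 525, 526, 535, 549, 561, 574, 584, 612, 620 → median = 535
|x − 535|: 9, 0, 91, 152, 10, 49, 39, 14, 26, 85, 100, 77, 134
Sorted deviations: 0, 9, 10, 14, 26, 39, 49, 77, 85, 91, 100, 134, 152 → MAD = 49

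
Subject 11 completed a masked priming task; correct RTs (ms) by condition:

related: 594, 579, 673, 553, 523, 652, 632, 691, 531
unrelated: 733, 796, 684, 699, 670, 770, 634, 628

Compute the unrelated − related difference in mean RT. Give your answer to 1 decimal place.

98.6 ms

M(related) = 5428/9 = 603.111
M(unrelated) = 5614/8 = 701.750
Difference = 701.750 − 603.111 = 98.639 ms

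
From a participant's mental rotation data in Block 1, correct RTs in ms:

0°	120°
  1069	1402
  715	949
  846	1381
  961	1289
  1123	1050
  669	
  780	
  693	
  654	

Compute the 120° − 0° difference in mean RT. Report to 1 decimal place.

379.8 ms

M(0°) = 7510/9 = 834.444
M(120°) = 6071/5 = 1214.200
Difference = 1214.200 − 834.444 = 379.756 ms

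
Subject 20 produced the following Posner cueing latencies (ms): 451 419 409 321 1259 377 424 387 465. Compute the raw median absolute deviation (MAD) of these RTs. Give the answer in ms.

Sorted: 321, 377, 387, 409, 419, 424, 451, 465, 1259 → median = 419
|x − 419|: 32, 0, 10, 98, 840, 42, 5, 32, 46
Sorted deviations: 0, 5, 10, 32, 32, 42, 46, 98, 840 → MAD = 32

32 ms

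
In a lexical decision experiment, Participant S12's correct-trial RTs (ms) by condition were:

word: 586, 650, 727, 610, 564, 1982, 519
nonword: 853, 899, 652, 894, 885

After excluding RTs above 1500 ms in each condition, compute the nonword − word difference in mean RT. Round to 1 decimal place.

word: exclude 1982
M(word) = 3656/6 = 609.333
M(nonword) = 4183/5 = 836.600
Difference = 836.600 − 609.333 = 227.267 ms

227.3 ms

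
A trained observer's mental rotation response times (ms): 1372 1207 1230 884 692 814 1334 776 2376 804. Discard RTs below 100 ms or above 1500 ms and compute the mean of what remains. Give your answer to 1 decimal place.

1012.6 ms

Excluded: 2376
Retained (n=9): Σ = 9113
Mean = 9113/9 = 1012.5556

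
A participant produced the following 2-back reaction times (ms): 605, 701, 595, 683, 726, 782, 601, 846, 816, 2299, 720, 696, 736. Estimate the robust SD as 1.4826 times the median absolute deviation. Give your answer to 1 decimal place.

91.9 ms

Sorted: 595, 601, 605, 683, 696, 701, 720, 726, 736, 782, 816, 846, 2299 → median = 720
|x − 720| sorted: 0, 6, 16, 19, 24, 37, 62, 96, 115, 119, 125, 126, 1579 → MAD = 62
Robust SD ≈ 1.4826 × 62 = 91.921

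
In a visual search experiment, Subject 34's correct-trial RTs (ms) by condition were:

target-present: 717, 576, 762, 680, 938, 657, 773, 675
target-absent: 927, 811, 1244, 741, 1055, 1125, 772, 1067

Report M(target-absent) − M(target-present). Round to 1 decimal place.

M(target-present) = 5778/8 = 722.250
M(target-absent) = 7742/8 = 967.750
Difference = 967.750 − 722.250 = 245.500 ms

245.5 ms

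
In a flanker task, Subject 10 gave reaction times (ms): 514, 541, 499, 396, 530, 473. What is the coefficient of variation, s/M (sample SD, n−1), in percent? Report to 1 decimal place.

n = 6, Σ = 2953, M = 492.1667
Σ(x−M)² = 13954.833; s = √(13954.833/5) = 52.8296
CV = 52.8296 / 492.1667 = 0.10734 = 10.734%

10.7%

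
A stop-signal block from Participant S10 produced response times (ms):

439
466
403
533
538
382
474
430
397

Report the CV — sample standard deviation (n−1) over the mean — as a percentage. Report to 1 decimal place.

n = 9, Σ = 4062, M = 451.3333
Σ(x−M)² = 25612.000; s = √(25612.000/8) = 56.5818
CV = 56.5818 / 451.3333 = 0.12537 = 12.537%

12.5%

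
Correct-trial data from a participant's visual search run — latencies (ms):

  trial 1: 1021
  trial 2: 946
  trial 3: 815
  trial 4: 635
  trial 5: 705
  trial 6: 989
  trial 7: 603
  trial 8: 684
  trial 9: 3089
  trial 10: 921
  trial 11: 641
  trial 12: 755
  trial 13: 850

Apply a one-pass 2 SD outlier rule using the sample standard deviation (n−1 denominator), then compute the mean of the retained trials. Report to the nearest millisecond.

797 ms

n = 13, ΣRT = 12654, M = 973.385
Σ(x−M)² = 5087777.08; s = √(5087777.08/12) = 651.139
Cutoffs: 973.385 ± 2·651.139 → [-328.9, 2275.7]
Outside: 3089 → excluded.
Retained (n=12): Σ = 9565, mean = 9565/12 = 797.083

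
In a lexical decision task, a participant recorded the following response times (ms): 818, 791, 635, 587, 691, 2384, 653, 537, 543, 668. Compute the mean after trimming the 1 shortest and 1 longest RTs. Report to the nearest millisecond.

673 ms

Sorted: 537, 543, 587, 635, 653, 668, 691, 791, 818, 2384
Drop lowest 1 (537) and highest 1 (2384)
Remaining (n=8): Σ = 5386, mean = 5386/8 = 673.250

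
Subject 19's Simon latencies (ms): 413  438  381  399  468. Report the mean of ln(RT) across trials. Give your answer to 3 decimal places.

6.037

ln(RT): 6.0234, 6.0822, 5.9428, 5.9890, 6.1485
Σ ln(RT) = 30.1859
Mean = 30.1859/5 = 6.03718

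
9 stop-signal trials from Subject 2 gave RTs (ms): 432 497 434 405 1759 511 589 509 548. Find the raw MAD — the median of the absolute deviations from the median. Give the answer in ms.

75 ms

Sorted: 405, 432, 434, 497, 509, 511, 548, 589, 1759 → median = 509
|x − 509|: 77, 12, 75, 104, 1250, 2, 80, 0, 39
Sorted deviations: 0, 2, 12, 39, 75, 77, 80, 104, 1250 → MAD = 75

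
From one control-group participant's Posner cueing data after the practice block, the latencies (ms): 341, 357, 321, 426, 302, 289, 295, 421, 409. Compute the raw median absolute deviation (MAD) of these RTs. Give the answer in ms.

46 ms

Sorted: 289, 295, 302, 321, 341, 357, 409, 421, 426 → median = 341
|x − 341|: 0, 16, 20, 85, 39, 52, 46, 80, 68
Sorted deviations: 0, 16, 20, 39, 46, 52, 68, 80, 85 → MAD = 46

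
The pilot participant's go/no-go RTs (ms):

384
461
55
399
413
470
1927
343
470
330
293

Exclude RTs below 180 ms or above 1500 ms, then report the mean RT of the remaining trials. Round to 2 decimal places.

395.89 ms

Excluded: 55, 1927
Retained (n=9): Σ = 3563
Mean = 3563/9 = 395.8889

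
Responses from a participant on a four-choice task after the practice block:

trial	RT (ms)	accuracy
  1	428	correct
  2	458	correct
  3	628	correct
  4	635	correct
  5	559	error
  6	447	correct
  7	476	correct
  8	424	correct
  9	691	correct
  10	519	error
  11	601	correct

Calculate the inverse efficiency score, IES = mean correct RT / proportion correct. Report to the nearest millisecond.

650 ms

Correct trials (n=9): 428, 458, 628, 635, 447, 476, 424, 691, 601
Mean correct RT = 4788/9 = 532.0000 ms
Proportion correct = 9/11
IES = 532.0000 / (9/11) = 650.222 ms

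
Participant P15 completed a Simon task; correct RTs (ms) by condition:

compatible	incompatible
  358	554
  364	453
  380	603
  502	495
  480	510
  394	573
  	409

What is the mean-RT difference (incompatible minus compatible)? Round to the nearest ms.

M(compatible) = 2478/6 = 413.000
M(incompatible) = 3597/7 = 513.857
Difference = 513.857 − 413.000 = 100.857 ms

101 ms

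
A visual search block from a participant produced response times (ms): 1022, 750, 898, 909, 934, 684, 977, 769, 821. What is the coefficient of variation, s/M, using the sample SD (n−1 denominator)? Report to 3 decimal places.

0.131

n = 9, Σ = 7764, M = 862.6667
Σ(x−M)² = 102068.000; s = √(102068.000/8) = 112.9535
CV = 112.9535 / 862.6667 = 0.13094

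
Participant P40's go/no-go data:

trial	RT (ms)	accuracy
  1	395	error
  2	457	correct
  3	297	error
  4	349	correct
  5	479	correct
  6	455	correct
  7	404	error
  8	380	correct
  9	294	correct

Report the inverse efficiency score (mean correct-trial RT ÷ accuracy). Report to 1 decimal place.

603.5 ms

Correct trials (n=6): 457, 349, 479, 455, 380, 294
Mean correct RT = 2414/6 = 402.3333 ms
Proportion correct = 6/9
IES = 402.3333 / (6/9) = 603.500 ms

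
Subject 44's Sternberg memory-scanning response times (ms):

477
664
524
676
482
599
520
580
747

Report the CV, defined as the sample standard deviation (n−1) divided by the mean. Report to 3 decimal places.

0.161

n = 9, Σ = 5269, M = 585.4444
Σ(x−M)² = 71204.222; s = √(71204.222/8) = 94.3426
CV = 94.3426 / 585.4444 = 0.16115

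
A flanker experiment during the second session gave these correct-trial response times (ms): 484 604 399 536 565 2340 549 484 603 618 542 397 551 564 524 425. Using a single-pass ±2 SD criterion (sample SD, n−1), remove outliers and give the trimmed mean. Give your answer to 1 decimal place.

523.0 ms

n = 16, ΣRT = 10185, M = 636.562
Σ(x−M)² = 3166465.94; s = √(3166465.94/15) = 459.454
Cutoffs: 636.562 ± 2·459.454 → [-282.3, 1555.5]
Outside: 2340 → excluded.
Retained (n=15): Σ = 7845, mean = 7845/15 = 523.000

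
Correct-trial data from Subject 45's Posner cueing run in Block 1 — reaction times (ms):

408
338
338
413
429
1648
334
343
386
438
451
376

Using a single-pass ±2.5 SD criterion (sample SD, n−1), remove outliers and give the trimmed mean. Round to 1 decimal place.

n = 12, ΣRT = 5902, M = 491.833
Σ(x−M)² = 1477487.67; s = √(1477487.67/11) = 366.493
Cutoffs: 491.833 ± 2.5·366.493 → [-424.4, 1408.1]
Outside: 1648 → excluded.
Retained (n=11): Σ = 4254, mean = 4254/11 = 386.727

386.7 ms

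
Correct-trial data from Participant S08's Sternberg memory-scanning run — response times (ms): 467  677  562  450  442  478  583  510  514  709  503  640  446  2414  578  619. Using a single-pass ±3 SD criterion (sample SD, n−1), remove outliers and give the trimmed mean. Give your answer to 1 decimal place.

n = 16, ΣRT = 10592, M = 662.000
Σ(x−M)² = 3379738.00; s = √(3379738.00/15) = 474.674
Cutoffs: 662.000 ± 3·474.674 → [-762.0, 2086.0]
Outside: 2414 → excluded.
Retained (n=15): Σ = 8178, mean = 8178/15 = 545.200

545.2 ms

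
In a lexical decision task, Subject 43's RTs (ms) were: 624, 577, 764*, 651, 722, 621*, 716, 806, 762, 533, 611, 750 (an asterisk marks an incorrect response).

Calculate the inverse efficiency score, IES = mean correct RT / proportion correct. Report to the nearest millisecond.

Correct trials (n=10): 624, 577, 651, 722, 716, 806, 762, 533, 611, 750
Mean correct RT = 6752/10 = 675.2000 ms
Proportion correct = 10/12
IES = 675.2000 / (10/12) = 810.240 ms

810 ms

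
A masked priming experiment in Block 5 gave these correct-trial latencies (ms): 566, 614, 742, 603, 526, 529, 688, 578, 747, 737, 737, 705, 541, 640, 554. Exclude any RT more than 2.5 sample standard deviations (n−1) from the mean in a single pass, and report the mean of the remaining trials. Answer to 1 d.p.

633.8 ms

n = 15, ΣRT = 9507, M = 633.800
Σ(x−M)² = 100502.40; s = √(100502.40/14) = 84.727
Cutoffs: 633.800 ± 2.5·84.727 → [422.0, 845.6]
No RTs fall outside the cutoffs; all 15 retained. Mean = 9507/15 = 633.800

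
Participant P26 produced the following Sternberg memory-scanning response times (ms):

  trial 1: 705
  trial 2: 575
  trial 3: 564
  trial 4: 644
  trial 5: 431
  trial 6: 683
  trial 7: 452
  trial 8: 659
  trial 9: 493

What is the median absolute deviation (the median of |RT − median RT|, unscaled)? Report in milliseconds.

84 ms

Sorted: 431, 452, 493, 564, 575, 644, 659, 683, 705 → median = 575
|x − 575|: 130, 0, 11, 69, 144, 108, 123, 84, 82
Sorted deviations: 0, 11, 69, 82, 84, 108, 123, 130, 144 → MAD = 84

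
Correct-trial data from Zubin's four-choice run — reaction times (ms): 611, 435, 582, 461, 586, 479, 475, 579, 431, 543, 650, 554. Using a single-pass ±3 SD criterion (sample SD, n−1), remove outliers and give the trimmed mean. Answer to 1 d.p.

n = 12, ΣRT = 6386, M = 532.167
Σ(x−M)² = 59103.67; s = √(59103.67/11) = 73.301
Cutoffs: 532.167 ± 3·73.301 → [312.3, 752.1]
No RTs fall outside the cutoffs; all 12 retained. Mean = 6386/12 = 532.167

532.2 ms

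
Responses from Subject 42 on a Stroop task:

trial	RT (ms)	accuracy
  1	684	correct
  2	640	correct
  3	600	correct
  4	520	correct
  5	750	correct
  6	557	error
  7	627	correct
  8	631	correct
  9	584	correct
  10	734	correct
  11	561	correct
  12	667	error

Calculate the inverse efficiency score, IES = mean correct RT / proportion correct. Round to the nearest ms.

760 ms

Correct trials (n=10): 684, 640, 600, 520, 750, 627, 631, 584, 734, 561
Mean correct RT = 6331/10 = 633.1000 ms
Proportion correct = 10/12
IES = 633.1000 / (10/12) = 759.720 ms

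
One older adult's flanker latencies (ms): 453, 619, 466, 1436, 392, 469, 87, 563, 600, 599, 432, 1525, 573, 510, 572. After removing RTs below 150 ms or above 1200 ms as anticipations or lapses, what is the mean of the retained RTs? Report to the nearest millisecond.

Excluded: 87, 1436, 1525
Retained (n=12): Σ = 6248
Mean = 6248/12 = 520.6667

521 ms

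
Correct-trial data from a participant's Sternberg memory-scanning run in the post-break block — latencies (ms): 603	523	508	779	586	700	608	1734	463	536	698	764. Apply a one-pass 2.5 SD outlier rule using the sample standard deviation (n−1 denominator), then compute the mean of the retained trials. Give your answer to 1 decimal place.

615.3 ms

n = 12, ΣRT = 8502, M = 708.500
Σ(x−M)² = 1260757.00; s = √(1260757.00/11) = 338.547
Cutoffs: 708.500 ± 2.5·338.547 → [-137.9, 1554.9]
Outside: 1734 → excluded.
Retained (n=11): Σ = 6768, mean = 6768/11 = 615.273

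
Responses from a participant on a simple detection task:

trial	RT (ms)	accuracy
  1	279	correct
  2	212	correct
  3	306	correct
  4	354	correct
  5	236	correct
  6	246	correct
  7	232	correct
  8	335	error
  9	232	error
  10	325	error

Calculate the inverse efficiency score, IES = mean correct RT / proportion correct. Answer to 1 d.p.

380.6 ms

Correct trials (n=7): 279, 212, 306, 354, 236, 246, 232
Mean correct RT = 1865/7 = 266.4286 ms
Proportion correct = 7/10
IES = 266.4286 / (7/10) = 380.612 ms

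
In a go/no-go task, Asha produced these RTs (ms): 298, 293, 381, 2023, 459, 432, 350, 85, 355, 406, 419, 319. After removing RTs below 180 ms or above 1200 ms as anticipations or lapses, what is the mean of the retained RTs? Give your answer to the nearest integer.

Excluded: 85, 2023
Retained (n=10): Σ = 3712
Mean = 3712/10 = 371.2000

371 ms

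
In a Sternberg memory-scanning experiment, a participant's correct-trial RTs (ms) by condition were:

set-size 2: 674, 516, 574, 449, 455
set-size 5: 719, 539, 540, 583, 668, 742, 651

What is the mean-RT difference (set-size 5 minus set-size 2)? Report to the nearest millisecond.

M(set-size 2) = 2668/5 = 533.600
M(set-size 5) = 4442/7 = 634.571
Difference = 634.571 − 533.600 = 100.971 ms

101 ms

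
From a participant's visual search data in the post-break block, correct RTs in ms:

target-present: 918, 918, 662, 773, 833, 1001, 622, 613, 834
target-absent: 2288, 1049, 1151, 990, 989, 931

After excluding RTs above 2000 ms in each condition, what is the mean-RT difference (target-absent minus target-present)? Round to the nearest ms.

target-absent: exclude 2288
M(target-present) = 7174/9 = 797.111
M(target-absent) = 5110/5 = 1022.000
Difference = 1022.000 − 797.111 = 224.889 ms

225 ms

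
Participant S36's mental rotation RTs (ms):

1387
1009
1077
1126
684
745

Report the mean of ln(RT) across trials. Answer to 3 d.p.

ln(RT): 7.2349, 6.9167, 6.9819, 7.0264, 6.5280, 6.6134
Σ ln(RT) = 41.3013
Mean = 41.3013/6 = 6.88355

6.884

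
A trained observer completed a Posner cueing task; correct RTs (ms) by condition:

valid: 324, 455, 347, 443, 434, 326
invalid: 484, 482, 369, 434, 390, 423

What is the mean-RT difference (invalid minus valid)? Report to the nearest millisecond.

M(valid) = 2329/6 = 388.167
M(invalid) = 2582/6 = 430.333
Difference = 430.333 − 388.167 = 42.167 ms

42 ms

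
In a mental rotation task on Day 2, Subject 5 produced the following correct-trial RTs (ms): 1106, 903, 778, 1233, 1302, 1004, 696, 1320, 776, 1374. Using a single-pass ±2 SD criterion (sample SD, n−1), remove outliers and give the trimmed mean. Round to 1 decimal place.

1049.2 ms

n = 10, ΣRT = 10492, M = 1049.200
Σ(x−M)² = 576099.60; s = √(576099.60/9) = 253.004
Cutoffs: 1049.200 ± 2·253.004 → [543.2, 1555.2]
No RTs fall outside the cutoffs; all 10 retained. Mean = 10492/10 = 1049.200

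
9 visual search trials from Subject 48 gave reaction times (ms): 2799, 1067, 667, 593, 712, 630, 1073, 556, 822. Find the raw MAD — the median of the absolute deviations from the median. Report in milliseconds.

119 ms

Sorted: 556, 593, 630, 667, 712, 822, 1067, 1073, 2799 → median = 712
|x − 712|: 2087, 355, 45, 119, 0, 82, 361, 156, 110
Sorted deviations: 0, 45, 82, 110, 119, 156, 355, 361, 2087 → MAD = 119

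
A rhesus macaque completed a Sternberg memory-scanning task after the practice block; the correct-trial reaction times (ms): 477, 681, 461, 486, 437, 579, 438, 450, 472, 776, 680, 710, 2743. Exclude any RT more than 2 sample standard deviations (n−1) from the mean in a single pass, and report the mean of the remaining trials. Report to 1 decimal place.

n = 13, ΣRT = 9390, M = 722.308
Σ(x−M)² = 4593600.77; s = √(4593600.77/12) = 618.708
Cutoffs: 722.308 ± 2·618.708 → [-515.1, 1959.7]
Outside: 2743 → excluded.
Retained (n=12): Σ = 6647, mean = 6647/12 = 553.917

553.9 ms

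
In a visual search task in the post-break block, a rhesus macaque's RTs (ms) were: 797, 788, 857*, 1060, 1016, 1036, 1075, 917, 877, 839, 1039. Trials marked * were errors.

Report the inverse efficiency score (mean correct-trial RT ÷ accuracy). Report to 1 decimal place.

1038.8 ms

Correct trials (n=10): 797, 788, 1060, 1016, 1036, 1075, 917, 877, 839, 1039
Mean correct RT = 9444/10 = 944.4000 ms
Proportion correct = 10/11
IES = 944.4000 / (10/11) = 1038.840 ms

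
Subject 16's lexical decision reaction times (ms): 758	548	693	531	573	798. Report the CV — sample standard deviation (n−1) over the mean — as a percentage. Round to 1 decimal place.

17.7%

n = 6, Σ = 3901, M = 650.1667
Σ(x−M)² = 65910.833; s = √(65910.833/5) = 114.8136
CV = 114.8136 / 650.1667 = 0.17659 = 17.659%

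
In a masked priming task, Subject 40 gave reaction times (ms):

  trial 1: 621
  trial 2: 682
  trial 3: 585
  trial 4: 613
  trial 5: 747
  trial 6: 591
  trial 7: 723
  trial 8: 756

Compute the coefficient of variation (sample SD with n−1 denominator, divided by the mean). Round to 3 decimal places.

0.107

n = 8, Σ = 5318, M = 664.7500
Σ(x−M)² = 35173.500; s = √(35173.500/7) = 70.8857
CV = 70.8857 / 664.7500 = 0.10664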